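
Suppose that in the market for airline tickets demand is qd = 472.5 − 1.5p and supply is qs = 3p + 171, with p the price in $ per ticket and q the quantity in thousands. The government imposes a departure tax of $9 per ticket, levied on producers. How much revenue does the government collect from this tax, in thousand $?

Before the tax: set 472.5 − 1.5p = 3p + 171 → p* = $67, q* = 372.
With the tax collected from producers, supply shifts: qs = 3(p − 9) + 171.
Solving gives q = 363 with buyers paying $73 and producers receiving $64 (the $9 wedge).
Revenue = t · Q = 9 · 363 = $3267.

Tax revenue = $3267 thousand.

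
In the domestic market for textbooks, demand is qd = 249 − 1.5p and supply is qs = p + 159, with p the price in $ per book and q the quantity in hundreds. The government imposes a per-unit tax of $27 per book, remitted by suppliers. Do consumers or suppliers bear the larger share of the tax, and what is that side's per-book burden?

Without the tax, 249 − 1.5p = p + 159 gives 2.5p = 90, so p* = $36 and q* = 195.
With the tax collected from suppliers, supply shifts: qs = (p − 27) + 159.
Solving gives q = 178.8 with consumers paying $46.8 and suppliers receiving $19.8 (the $27 wedge).
Per-book burden: consumers $10.8, suppliers $16.2.
Suppliers take the larger share because supply is less price-elastic here (demand slope 1.5 vs supply slope 1).
The less price-elastic side of the market bears the larger share of a per-unit tax.

Suppliers bear the larger share: $16.2 per book.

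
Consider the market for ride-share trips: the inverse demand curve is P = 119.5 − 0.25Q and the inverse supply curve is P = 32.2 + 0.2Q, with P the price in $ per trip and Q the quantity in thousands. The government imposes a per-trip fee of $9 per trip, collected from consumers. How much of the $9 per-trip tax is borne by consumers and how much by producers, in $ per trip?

Consumers bear $5 per trip; producers bear $4 per trip.

Inverting to Q(P) form: Qd = 478 − 4P; Qs = 5P − 161.
Before the tax: set 478 − 4P = 5P − 161 → P* = $71, Q* = 194.
With the tax collected from consumers, demand (in seller-price terms) shifts: Qd = 478 − 4(P + 9).
New equilibrium: consumers pay $76, producers receive $67, Q = 174. (Wedge: Pb − Ps = 9.)
Burden on consumers: $5; on producers: $4. (They sum to $9.)
The less price-elastic side of the market bears the larger share of a per-unit tax.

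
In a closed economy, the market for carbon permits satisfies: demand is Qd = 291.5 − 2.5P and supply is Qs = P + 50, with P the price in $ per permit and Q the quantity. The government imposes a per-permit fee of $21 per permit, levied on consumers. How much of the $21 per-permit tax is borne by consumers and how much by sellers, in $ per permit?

Before the tax: set 291.5 − 2.5P = P + 50 → P* = $69, Q* = 119.
With the tax collected from consumers, demand (in seller-price terms) shifts: Qd = 291.5 − 2.5(P + 21).
New equilibrium: consumers pay $75, sellers receive $54, Q = 104. (Wedge: Pb − Ps = 21.)
Burden on consumers: $6; on sellers: $15. (They sum to $21.)
The less price-elastic side of the market bears the larger share of a per-unit tax.

Consumers bear $6 per permit; sellers bear $15 per permit.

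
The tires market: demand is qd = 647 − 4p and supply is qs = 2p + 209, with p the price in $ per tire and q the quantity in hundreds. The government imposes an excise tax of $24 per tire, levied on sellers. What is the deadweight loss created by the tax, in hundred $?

Deadweight loss = $384 hundred.

Before the tax: set 647 − 4p = 2p + 209 → p* = $73, q* = 355.
With the tax collected from sellers, supply shifts: qs = 2(p − 24) + 209.
Solving gives q = 323 with buyers paying $81 and sellers receiving $57 (the $24 wedge).
Quantity falls by |ΔQ| = |355 − 323| = 32.
DWL = ½ · t · |ΔQ| = ½ · 24 · 32 = $384.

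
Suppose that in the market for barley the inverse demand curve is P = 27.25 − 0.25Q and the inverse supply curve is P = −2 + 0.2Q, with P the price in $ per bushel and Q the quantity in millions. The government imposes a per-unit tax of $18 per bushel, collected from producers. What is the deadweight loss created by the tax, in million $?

Inverting to Q(P) form: Qd = 109 − 4P; Qs = 5P + 10.
Before the tax: set 109 − 4P = 5P + 10 → P* = $11, Q* = 65.
With the tax collected from producers, supply shifts: Qs = 5(P − 18) + 10.
New equilibrium: buyers pay $21, producers receive $3, Q = 25. (Wedge: Pb − Ps = 18.)
Quantity falls by |ΔQ| = |65 − 25| = 40.
DWL = ½ · t · |ΔQ| = ½ · 18 · 40 = $360.

Deadweight loss = $360 million.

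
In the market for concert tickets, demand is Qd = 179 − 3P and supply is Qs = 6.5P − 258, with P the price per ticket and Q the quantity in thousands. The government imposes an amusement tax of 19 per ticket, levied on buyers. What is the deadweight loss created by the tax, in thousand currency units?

Before the tax: set 179 − 3P = 6.5P − 258 → P* = 46, Q* = 41.
With the tax collected from buyers, demand (in seller-price terms) shifts: Qd = 179 − 3(P + 19).
Solving gives Q = 2 with buyers paying 59 and sellers receiving 40 (the 19 wedge).
Quantity falls by |ΔQ| = |41 − 2| = 39.
DWL = ½ · t · |ΔQ| = ½ · 19 · 39 = 370.5.

Deadweight loss = 370.5 thousand.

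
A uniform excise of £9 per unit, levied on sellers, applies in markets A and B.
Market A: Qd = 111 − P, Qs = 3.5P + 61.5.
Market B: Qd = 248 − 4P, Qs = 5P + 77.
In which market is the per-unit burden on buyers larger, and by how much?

Market A: pre-tax P* = £11, Q* = 100; post-tax Q = 93; per-unit burden on buyers = £7.
Market B: pre-tax P* = £19, Q* = 172; post-tax Q = 152; per-unit burden on buyers = £5.
Difference: £7 vs £5 → market A is larger by £2.

Market A, by £2.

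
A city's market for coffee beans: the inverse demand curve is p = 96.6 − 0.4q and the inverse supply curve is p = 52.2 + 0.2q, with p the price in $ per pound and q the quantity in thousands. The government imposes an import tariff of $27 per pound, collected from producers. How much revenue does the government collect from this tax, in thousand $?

Inverting to q(p) form: qd = 241.5 − 2.5p; qs = 5p − 261.
Without the tax, 241.5 − 2.5p = 5p − 261 gives 7.5p = 502.5, so p* = $67 and q* = 74.
With the tax collected from producers, supply shifts: qs = 5(p − 27) − 261.
Solving gives q = 29 with consumers paying $85 and producers receiving $58 (the $27 wedge).
Revenue = t · Q = 27 · 29 = $783.

Tax revenue = $783 thousand.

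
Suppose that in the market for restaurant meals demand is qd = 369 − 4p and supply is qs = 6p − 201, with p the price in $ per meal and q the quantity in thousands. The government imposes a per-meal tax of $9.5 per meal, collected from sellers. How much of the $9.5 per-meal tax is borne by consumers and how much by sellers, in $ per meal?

Consumers bear $5.7 per meal; sellers bear $3.8 per meal.

Before the tax: set 369 − 4p = 6p − 201 → p* = $57, q* = 141.
With the tax collected from sellers, supply shifts: qs = 6(p − 9.5) − 201.
New equilibrium: consumers pay $62.7, sellers receive $53.2, q = 118.2. (Wedge: pb − ps = 9.5.)
Burden on consumers: $5.7; on sellers: $3.8. (They sum to $9.5.)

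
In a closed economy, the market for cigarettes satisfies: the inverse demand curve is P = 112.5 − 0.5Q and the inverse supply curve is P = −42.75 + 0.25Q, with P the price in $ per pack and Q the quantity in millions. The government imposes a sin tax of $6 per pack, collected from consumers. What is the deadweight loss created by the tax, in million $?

Deadweight loss = $24 million.

Rewrite in direct form: Qd = 225 − 2P and Qs = 4P + 171.
Without the tax, 225 − 2P = 4P + 171 gives 6P = 54, so P* = $9 and Q* = 207.
With the tax collected from consumers, demand (in seller-price terms) shifts: Qd = 225 − 2(P + 6).
New equilibrium: consumers pay $13, sellers receive $7, Q = 199. (Wedge: Pb − Ps = 6.)
Quantity falls by |ΔQ| = |207 − 199| = 8.
DWL = ½ · t · |ΔQ| = ½ · 6 · 8 = $24.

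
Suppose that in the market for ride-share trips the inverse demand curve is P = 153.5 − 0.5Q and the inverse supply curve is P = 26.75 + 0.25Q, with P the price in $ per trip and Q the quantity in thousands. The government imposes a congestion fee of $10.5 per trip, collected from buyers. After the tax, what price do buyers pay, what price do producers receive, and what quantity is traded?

Buyers pay $76; producers receive $65.5; quantity = 155.

Inverting to Q(P) form: Qd = 307 − 2P; Qs = 4P − 107.
Without the tax, 307 − 2P = 4P − 107 gives 6P = 414, so P* = $69 and Q* = 169.
With the tax collected from buyers, demand (in seller-price terms) shifts: Qd = 307 − 2(P + 10.5).
Solving gives Q = 155 with buyers paying $76 and producers receiving $65.5 (the $10.5 wedge).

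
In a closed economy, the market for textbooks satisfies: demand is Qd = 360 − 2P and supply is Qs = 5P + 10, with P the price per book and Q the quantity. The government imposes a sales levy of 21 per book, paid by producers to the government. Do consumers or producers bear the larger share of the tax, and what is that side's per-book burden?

Consumers bear the larger share: 15 per book.

Before the tax: set 360 − 2P = 5P + 10 → P* = 50, Q* = 260.
With the tax collected from producers, supply shifts: Qs = 5(P − 21) + 10.
New equilibrium: consumers pay 65, producers receive 44, Q = 230. (Wedge: Pb − Ps = 21.)
Per-book burden: consumers 15, producers 6.
Consumers take the larger share because demand is less price-elastic here (demand slope 2 vs supply slope 5).
The less price-elastic side of the market bears the larger share of a per-unit tax.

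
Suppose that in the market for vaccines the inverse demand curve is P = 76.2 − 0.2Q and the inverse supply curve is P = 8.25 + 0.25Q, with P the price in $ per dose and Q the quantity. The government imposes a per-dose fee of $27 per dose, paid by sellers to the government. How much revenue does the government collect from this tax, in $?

Tax revenue = $2457.

Inverting to Q(P) form: Qd = 381 − 5P; Qs = 4P − 33.
Before the tax: set 381 − 5P = 4P − 33 → P* = $46, Q* = 151.
With the tax collected from sellers, supply shifts: Qs = 4(P − 27) − 33.
New equilibrium: buyers pay $58, sellers receive $31, Q = 91. (Wedge: Pb − Ps = 27.)
Revenue = t · Q = 27 · 91 = $2457.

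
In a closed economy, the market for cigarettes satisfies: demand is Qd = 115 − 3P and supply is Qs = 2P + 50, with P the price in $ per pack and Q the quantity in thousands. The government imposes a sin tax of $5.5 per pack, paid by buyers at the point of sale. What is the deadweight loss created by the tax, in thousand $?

Before the tax: set 115 − 3P = 2P + 50 → P* = $13, Q* = 76.
With the tax collected from buyers, demand (in seller-price terms) shifts: Qd = 115 − 3(P + 5.5).
New equilibrium: buyers pay $15.2, sellers receive $9.7, Q = 69.4. (Wedge: Pb − Ps = 5.5.)
Quantity falls by |ΔQ| = |76 − 69.4| = 6.6.
DWL = ½ · t · |ΔQ| = ½ · 5.5 · 6.6 = $18.15.

Deadweight loss = $18.15 thousand.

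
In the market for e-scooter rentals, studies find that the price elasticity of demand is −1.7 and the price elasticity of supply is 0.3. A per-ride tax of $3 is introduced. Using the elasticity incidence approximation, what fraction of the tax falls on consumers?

Consumers' share ≈ 0.15.

Incidence ratio: consumers' share ≈ εs / (εs + |εd|) = 0.3 / (0.3 + 1.7) = 0.15.
Supply is the less elastic side, so consumers bear the smaller share.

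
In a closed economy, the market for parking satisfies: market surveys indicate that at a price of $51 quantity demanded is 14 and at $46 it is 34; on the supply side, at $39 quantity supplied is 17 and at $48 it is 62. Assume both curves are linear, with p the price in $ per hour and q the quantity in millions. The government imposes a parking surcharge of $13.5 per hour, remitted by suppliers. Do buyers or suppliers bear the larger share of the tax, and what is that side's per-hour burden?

Demand slope: (34 − 14)/(46 − 51) = -4, so qd = 218 − 4p.
Supply slope: (62 − 17)/(48 − 39) = 5, so qs = 5p − 178.
Before the tax: set 218 − 4p = 5p − 178 → p* = $44, q* = 42.
With the tax collected from suppliers, supply shifts: qs = 5(p − 13.5) − 178.
New equilibrium: buyers pay $51.5, suppliers receive $38, q = 12. (Wedge: pb − ps = 13.5.)
Per-hour burden: buyers $7.5, suppliers $6.
Buyers take the larger share because demand is less price-elastic here (demand slope 4 vs supply slope 5).

Buyers bear the larger share: $7.5 per hour.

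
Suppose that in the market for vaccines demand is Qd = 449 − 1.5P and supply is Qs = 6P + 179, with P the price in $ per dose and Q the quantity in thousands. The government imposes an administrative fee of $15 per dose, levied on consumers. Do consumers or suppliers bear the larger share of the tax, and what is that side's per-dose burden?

Before the tax: set 449 − 1.5P = 6P + 179 → P* = $36, Q* = 395.
With the tax collected from consumers, demand (in seller-price terms) shifts: Qd = 449 − 1.5(P + 15).
Solving gives Q = 377 with consumers paying $48 and suppliers receiving $33 (the $15 wedge).
Per-dose burden: consumers $12, suppliers $3.
Consumers take the larger share because demand is less price-elastic here (demand slope 1.5 vs supply slope 6).
The less price-elastic side of the market bears the larger share of a per-unit tax.

Consumers bear the larger share: $12 per dose.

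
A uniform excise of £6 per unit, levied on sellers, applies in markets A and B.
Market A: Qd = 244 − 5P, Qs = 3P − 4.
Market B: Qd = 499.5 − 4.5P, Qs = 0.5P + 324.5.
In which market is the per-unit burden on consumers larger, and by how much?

Market A, by £1.65.

Market A: pre-tax P* = £31, Q* = 89; post-tax Q = 77.75; per-unit burden on consumers = £2.25.
Market B: pre-tax P* = £35, Q* = 342; post-tax Q = 339.3; per-unit burden on consumers = £0.6.
Difference: £2.25 vs £0.6 → market A is larger by £1.65.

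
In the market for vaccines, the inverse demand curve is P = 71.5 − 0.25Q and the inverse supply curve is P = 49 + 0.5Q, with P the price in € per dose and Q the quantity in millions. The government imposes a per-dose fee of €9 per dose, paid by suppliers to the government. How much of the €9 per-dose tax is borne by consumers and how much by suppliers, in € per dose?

Rewrite in direct form: Qd = 286 − 4P and Qs = 2P − 98.
Without the tax, 286 − 4P = 2P − 98 gives 6P = 384, so P* = €64 and Q* = 30.
With the tax collected from suppliers, supply shifts: Qs = 2(P − 9) − 98.
Solving gives Q = 18 with consumers paying €67 and suppliers receiving €58 (the €9 wedge).
Burden on consumers: €3; on suppliers: €6. (They sum to €9.)

Consumers bear €3 per dose; suppliers bear €6 per dose.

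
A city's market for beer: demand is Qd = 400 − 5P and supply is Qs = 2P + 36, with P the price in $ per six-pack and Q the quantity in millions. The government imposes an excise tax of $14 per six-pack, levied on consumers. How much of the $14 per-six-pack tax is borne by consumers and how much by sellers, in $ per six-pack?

Without the tax, 400 − 5P = 2P + 36 gives 7P = 364, so P* = $52 and Q* = 140.
With the tax collected from consumers, demand (in seller-price terms) shifts: Qd = 400 − 5(P + 14).
New equilibrium: consumers pay $56, sellers receive $42, Q = 120. (Wedge: Pb − Ps = 14.)
Burden on consumers: $4; on sellers: $10. (They sum to $14.)
The less price-elastic side of the market bears the larger share of a per-unit tax.

Consumers bear $4 per six-pack; sellers bear $10 per six-pack.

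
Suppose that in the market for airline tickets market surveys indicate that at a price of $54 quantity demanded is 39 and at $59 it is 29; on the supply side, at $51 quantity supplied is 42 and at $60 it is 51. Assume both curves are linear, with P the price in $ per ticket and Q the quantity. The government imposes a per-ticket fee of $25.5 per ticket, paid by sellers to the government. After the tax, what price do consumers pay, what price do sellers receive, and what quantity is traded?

Demand slope: (29 − 39)/(59 − 54) = -2, so Qd = 147 − 2P.
Supply slope: (51 − 42)/(60 − 51) = 1, so Qs = P − 9.
Before the tax: set 147 − 2P = P − 9 → P* = $52, Q* = 43.
With the tax collected from sellers, supply shifts: Qs = (P − 25.5) − 9.
Solving gives Q = 26 with consumers paying $60.5 and sellers receiving $35 (the $25.5 wedge).

Consumers pay $60.5; sellers receive $35; quantity = 26.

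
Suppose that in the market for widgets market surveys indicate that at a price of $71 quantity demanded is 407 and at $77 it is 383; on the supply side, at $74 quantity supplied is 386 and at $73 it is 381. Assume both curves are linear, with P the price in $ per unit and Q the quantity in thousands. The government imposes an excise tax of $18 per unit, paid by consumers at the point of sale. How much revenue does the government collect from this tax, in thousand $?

Tax revenue = $6318 thousand.

Demand slope: (383 − 407)/(77 − 71) = -4, so Qd = 691 − 4P.
Supply slope: (381 − 386)/(73 − 74) = 5, so Qs = 5P + 16.
Without the tax, 691 − 4P = 5P + 16 gives 9P = 675, so P* = $75 and Q* = 391.
With the tax collected from consumers, demand (in seller-price terms) shifts: Qd = 691 − 4(P + 18).
New equilibrium: consumers pay $85, suppliers receive $67, Q = 351. (Wedge: Pb − Ps = 18.)
Revenue = t · Q = 18 · 351 = $6318.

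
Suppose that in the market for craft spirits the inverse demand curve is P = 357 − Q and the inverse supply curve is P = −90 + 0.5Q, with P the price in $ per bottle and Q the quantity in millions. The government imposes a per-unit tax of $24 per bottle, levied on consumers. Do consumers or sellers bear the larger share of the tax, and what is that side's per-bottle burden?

Inverting to Q(P) form: Qd = 357 − P; Qs = 2P + 180.
Before the tax: set 357 − P = 2P + 180 → P* = $59, Q* = 298.
With the tax collected from consumers, demand (in seller-price terms) shifts: Qd = 357 − (P + 24).
Solving gives Q = 282 with consumers paying $75 and sellers receiving $51 (the $24 wedge).
Per-bottle burden: consumers $16, sellers $8.
Consumers take the larger share because demand is less price-elastic here (demand slope 1 vs supply slope 2).

Consumers bear the larger share: $16 per bottle.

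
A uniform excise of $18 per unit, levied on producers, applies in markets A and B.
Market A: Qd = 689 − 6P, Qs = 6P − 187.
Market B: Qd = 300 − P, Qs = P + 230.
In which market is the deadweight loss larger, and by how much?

Market A, by $405.

Market A: pre-tax P* = $73, Q* = 251; post-tax Q = 197; deadweight loss = $486.
Market B: pre-tax P* = $35, Q* = 265; post-tax Q = 256; deadweight loss = $81.
Difference: $486 vs $81 → market A is larger by $405.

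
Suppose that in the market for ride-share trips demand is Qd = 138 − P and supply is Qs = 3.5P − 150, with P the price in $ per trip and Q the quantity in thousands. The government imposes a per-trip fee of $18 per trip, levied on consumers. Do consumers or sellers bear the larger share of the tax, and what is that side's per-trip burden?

Before the tax: set 138 − P = 3.5P − 150 → P* = $64, Q* = 74.
With the tax collected from consumers, demand (in seller-price terms) shifts: Qd = 138 − (P + 18).
Solving gives Q = 60 with consumers paying $78 and sellers receiving $60 (the $18 wedge).
Per-trip burden: consumers $14, sellers $4.
Consumers take the larger share because demand is less price-elastic here (demand slope 1 vs supply slope 3.5).
The less price-elastic side of the market bears the larger share of a per-unit tax.

Consumers bear the larger share: $14 per trip.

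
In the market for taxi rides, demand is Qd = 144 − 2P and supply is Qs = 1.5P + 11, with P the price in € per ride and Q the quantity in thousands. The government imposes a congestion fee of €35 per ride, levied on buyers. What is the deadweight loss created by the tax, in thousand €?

Deadweight loss = €525 thousand.

Before the tax: set 144 − 2P = 1.5P + 11 → P* = €38, Q* = 68.
With the tax collected from buyers, demand (in seller-price terms) shifts: Qd = 144 − 2(P + 35).
Solving gives Q = 38 with buyers paying €53 and producers receiving €18 (the €35 wedge).
Quantity falls by |ΔQ| = |68 − 38| = 30.
DWL = ½ · t · |ΔQ| = ½ · 35 · 30 = €525.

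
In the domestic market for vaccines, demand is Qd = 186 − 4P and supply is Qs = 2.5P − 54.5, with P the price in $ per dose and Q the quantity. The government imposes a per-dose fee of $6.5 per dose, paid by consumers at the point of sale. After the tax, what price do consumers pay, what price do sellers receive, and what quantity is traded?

Consumers pay $39.5; sellers receive $33; quantity = 28.

Without the tax, 186 − 4P = 2.5P − 54.5 gives 6.5P = 240.5, so P* = $37 and Q* = 38.
With the tax collected from consumers, demand (in seller-price terms) shifts: Qd = 186 − 4(P + 6.5).
Solving gives Q = 28 with consumers paying $39.5 and sellers receiving $33 (the $6.5 wedge).
The less price-elastic side of the market bears the larger share of a per-unit tax.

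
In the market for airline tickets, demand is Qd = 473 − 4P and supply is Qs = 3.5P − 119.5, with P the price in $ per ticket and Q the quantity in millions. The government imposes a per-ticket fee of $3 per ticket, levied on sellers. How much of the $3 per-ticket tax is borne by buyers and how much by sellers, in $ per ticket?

Before the tax: set 473 − 4P = 3.5P − 119.5 → P* = $79, Q* = 157.
With the tax collected from sellers, supply shifts: Qs = 3.5(P − 3) − 119.5.
New equilibrium: buyers pay $80.4, sellers receive $77.4, Q = 151.4. (Wedge: Pb − Ps = 3.)
Burden on buyers: $1.4; on sellers: $1.6. (They sum to $3.)

Buyers bear $1.4 per ticket; sellers bear $1.6 per ticket.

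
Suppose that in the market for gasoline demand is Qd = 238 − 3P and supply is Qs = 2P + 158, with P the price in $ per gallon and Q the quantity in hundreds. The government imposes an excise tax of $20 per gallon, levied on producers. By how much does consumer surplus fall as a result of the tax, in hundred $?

Without the tax, 238 − 3P = 2P + 158 gives 5P = 80, so P* = $16 and Q* = 190.
With the tax collected from producers, supply shifts: Qs = 2(P − 20) + 158.
New equilibrium: buyers pay $24, producers receive $4, Q = 166. (Wedge: Pb − Ps = 20.)
ΔCS is the trapezoid between Q = 166 and Q = 190 of height $8: ½ · (190 + 166) · 8 = $1424.

Consumer surplus falls by $1424 hundred.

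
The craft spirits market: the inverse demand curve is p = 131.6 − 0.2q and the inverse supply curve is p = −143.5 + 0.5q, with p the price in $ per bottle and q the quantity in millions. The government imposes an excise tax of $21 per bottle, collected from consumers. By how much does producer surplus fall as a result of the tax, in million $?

Producer surplus falls by $5670 million.

Rewrite in direct form: qd = 658 − 5p and qs = 2p + 287.
Before the tax: set 658 − 5p = 2p + 287 → p* = $53, q* = 393.
With the tax collected from consumers, demand (in seller-price terms) shifts: qd = 658 − 5(p + 21).
Solving gives q = 363 with consumers paying $59 and suppliers receiving $38 (the $21 wedge).
ΔPS is the trapezoid between Q = 363 and Q = 393 of height $15: ½ · (393 + 363) · 15 = $5670.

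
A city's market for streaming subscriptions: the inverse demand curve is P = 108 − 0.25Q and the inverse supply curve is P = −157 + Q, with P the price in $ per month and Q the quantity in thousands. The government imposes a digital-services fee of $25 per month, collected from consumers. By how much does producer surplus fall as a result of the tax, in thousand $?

Producer surplus falls by $4040 thousand.

Inverting to Q(P) form: Qd = 432 − 4P; Qs = P + 157.
Without the tax, 432 − 4P = P + 157 gives 5P = 275, so P* = $55 and Q* = 212.
With the tax collected from consumers, demand (in seller-price terms) shifts: Qd = 432 − 4(P + 25).
New equilibrium: consumers pay $60, producers receive $35, Q = 192. (Wedge: Pb − Ps = 25.)
ΔPS is the trapezoid between Q = 192 and Q = 212 of height $20: ½ · (212 + 192) · 20 = $4040.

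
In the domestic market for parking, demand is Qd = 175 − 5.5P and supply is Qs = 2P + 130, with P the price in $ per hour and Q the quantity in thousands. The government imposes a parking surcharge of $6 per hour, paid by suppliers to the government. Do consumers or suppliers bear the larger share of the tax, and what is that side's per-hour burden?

Without the tax, 175 − 5.5P = 2P + 130 gives 7.5P = 45, so P* = $6 and Q* = 142.
With the tax collected from suppliers, supply shifts: Qs = 2(P − 6) + 130.
New equilibrium: consumers pay $7.6, suppliers receive $1.6, Q = 133.2. (Wedge: Pb − Ps = 6.)
Per-hour burden: consumers $1.6, suppliers $4.4.
Suppliers take the larger share because supply is less price-elastic here (demand slope 5.5 vs supply slope 2).
The less price-elastic side of the market bears the larger share of a per-unit tax.

Suppliers bear the larger share: $4.4 per hour.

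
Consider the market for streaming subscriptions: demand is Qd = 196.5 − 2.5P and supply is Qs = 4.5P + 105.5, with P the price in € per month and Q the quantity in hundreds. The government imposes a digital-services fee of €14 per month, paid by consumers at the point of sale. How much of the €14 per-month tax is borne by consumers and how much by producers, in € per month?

Consumers bear €9 per month; producers bear €5 per month.

Without the tax, 196.5 − 2.5P = 4.5P + 105.5 gives 7P = 91, so P* = €13 and Q* = 164.
With the tax collected from consumers, demand (in seller-price terms) shifts: Qd = 196.5 − 2.5(P + 14).
Solving gives Q = 141.5 with consumers paying €22 and producers receiving €8 (the €14 wedge).
Burden on consumers: €9; on producers: €5. (They sum to €14.)
The less price-elastic side of the market bears the larger share of a per-unit tax.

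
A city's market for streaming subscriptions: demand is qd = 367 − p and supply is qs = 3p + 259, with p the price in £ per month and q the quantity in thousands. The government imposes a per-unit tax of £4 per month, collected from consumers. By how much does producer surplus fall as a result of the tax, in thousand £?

Producer surplus falls by £338.5 thousand.

Before the tax: set 367 − p = 3p + 259 → p* = £27, q* = 340.
With the tax collected from consumers, demand (in seller-price terms) shifts: qd = 367 − (p + 4).
Solving gives q = 337 with consumers paying £30 and suppliers receiving £26 (the £4 wedge).
ΔPS is the trapezoid between Q = 337 and Q = 340 of height £1: ½ · (340 + 337) · 1 = £338.5.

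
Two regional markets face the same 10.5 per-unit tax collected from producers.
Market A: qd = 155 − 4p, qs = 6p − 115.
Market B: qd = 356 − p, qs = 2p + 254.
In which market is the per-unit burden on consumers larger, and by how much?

Market A: pre-tax p* = 27, q* = 47; post-tax q = 21.8; per-unit burden on consumers = 6.3.
Market B: pre-tax p* = 34, q* = 322; post-tax q = 315; per-unit burden on consumers = 7.
Difference: 6.3 vs 7 → market B is larger by 0.7.

Market B, by 0.7.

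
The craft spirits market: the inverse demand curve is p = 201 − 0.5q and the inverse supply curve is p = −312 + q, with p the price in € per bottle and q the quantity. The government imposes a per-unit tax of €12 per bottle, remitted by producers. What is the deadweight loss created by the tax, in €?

Inverting to q(p) form: qd = 402 − 2p; qs = p + 312.
Before the tax: set 402 − 2p = p + 312 → p* = €30, q* = 342.
With the tax collected from producers, supply shifts: qs = (p − 12) + 312.
Solving gives q = 334 with consumers paying €34 and producers receiving €22 (the €12 wedge).
Quantity falls by |ΔQ| = |342 − 334| = 8.
DWL = ½ · t · |ΔQ| = ½ · 12 · 8 = €48.

Deadweight loss = €48.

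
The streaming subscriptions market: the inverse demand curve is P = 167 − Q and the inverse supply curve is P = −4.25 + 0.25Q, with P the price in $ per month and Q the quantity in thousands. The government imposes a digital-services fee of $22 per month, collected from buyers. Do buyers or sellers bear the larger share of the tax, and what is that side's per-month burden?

Buyers bear the larger share: $17.6 per month.

Rewrite in direct form: Qd = 167 − P and Qs = 4P + 17.
Before the tax: set 167 − P = 4P + 17 → P* = $30, Q* = 137.
With the tax collected from buyers, demand (in seller-price terms) shifts: Qd = 167 − (P + 22).
Solving gives Q = 119.4 with buyers paying $47.6 and sellers receiving $25.6 (the $22 wedge).
Per-month burden: buyers $17.6, sellers $4.4.
Buyers take the larger share because demand is less price-elastic here (demand slope 1 vs supply slope 4).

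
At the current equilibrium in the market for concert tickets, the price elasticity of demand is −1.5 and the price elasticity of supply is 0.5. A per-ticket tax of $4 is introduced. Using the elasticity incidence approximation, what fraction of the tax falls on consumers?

Consumers' share ≈ 0.25.

Incidence ratio: consumers' share ≈ εs / (εs + |εd|) = 0.5 / (0.5 + 1.5) = 0.25.
Supply is the less elastic side, so consumers bear the smaller share.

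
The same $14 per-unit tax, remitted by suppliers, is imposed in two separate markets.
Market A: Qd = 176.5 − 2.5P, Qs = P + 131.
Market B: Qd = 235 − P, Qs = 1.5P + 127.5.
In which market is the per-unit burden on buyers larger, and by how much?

Market B, by $4.4.

Market A: pre-tax P* = $13, Q* = 144; post-tax Q = 134; per-unit burden on buyers = $4.
Market B: pre-tax P* = $43, Q* = 192; post-tax Q = 183.6; per-unit burden on buyers = $8.4.
Difference: $4 vs $8.4 → market B is larger by $4.4.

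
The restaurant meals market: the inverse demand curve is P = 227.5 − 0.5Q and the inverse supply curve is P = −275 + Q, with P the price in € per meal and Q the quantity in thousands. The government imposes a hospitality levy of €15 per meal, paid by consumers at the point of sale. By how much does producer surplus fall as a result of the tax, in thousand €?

Rewrite in direct form: Qd = 455 − 2P and Qs = P + 275.
Without the tax, 455 − 2P = P + 275 gives 3P = 180, so P* = €60 and Q* = 335.
With the tax collected from consumers, demand (in seller-price terms) shifts: Qd = 455 − 2(P + 15).
New equilibrium: consumers pay €65, suppliers receive €50, Q = 325. (Wedge: Pb − Ps = 15.)
ΔPS is the trapezoid between Q = 325 and Q = 335 of height €10: ½ · (335 + 325) · 10 = €3300.

Producer surplus falls by €3300 thousand.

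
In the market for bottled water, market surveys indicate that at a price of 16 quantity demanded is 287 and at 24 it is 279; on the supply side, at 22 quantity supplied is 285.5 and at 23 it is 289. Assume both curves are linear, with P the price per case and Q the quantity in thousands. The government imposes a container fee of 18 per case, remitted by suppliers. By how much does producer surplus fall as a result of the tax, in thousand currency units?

Demand slope: (279 − 287)/(24 − 16) = -1, so Qd = 303 − P.
Supply slope: (289 − 285.5)/(23 − 22) = 3.5, so Qs = 3.5P + 208.5.
Before the tax: set 303 − P = 3.5P + 208.5 → P* = 21, Q* = 282.
With the tax collected from suppliers, supply shifts: Qs = 3.5(P − 18) + 208.5.
Solving gives Q = 268 with buyers paying 35 and suppliers receiving 17 (the 18 wedge).
ΔPS is the trapezoid between Q = 268 and Q = 282 of height 4: ½ · (282 + 268) · 4 = 1100.

Producer surplus falls by 1100 thousand.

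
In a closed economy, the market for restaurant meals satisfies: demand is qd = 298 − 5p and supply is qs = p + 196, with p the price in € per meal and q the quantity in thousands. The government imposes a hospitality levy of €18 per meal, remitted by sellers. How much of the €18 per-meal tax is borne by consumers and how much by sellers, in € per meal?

Before the tax: set 298 − 5p = p + 196 → p* = €17, q* = 213.
With the tax collected from sellers, supply shifts: qs = (p − 18) + 196.
Solving gives q = 198 with consumers paying €20 and sellers receiving €2 (the €18 wedge).
Burden on consumers: €3; on sellers: €15. (They sum to €18.)

Consumers bear €3 per meal; sellers bear €15 per meal.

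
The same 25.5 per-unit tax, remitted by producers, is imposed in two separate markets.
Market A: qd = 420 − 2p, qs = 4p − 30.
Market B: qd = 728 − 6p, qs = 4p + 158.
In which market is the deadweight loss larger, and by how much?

Market A: pre-tax p* = 75, q* = 270; post-tax q = 236; deadweight loss = 433.5.
Market B: pre-tax p* = 57, q* = 386; post-tax q = 324.8; deadweight loss = 780.3.
Difference: 433.5 vs 780.3 → market B is larger by 346.8.

Market B, by 346.8.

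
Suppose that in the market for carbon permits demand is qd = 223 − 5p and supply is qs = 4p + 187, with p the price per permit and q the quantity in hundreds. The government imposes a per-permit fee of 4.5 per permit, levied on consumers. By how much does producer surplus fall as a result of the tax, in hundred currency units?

Before the tax: set 223 − 5p = 4p + 187 → p* = 4, q* = 203.
With the tax collected from consumers, demand (in seller-price terms) shifts: qd = 223 − 5(p + 4.5).
New equilibrium: consumers pay 6, suppliers receive 1.5, q = 193. (Wedge: pb − ps = 4.5.)
ΔPS is the trapezoid between Q = 193 and Q = 203 of height 2.5: ½ · (203 + 193) · 2.5 = 495.

Producer surplus falls by 495 hundred.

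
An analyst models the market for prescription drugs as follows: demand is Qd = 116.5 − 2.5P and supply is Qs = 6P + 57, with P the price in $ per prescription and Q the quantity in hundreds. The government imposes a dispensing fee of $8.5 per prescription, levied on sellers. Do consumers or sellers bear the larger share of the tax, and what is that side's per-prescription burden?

Without the tax, 116.5 − 2.5P = 6P + 57 gives 8.5P = 59.5, so P* = $7 and Q* = 99.
With the tax collected from sellers, supply shifts: Qs = 6(P − 8.5) + 57.
New equilibrium: consumers pay $13, sellers receive $4.5, Q = 84. (Wedge: Pb − Ps = 8.5.)
Per-prescription burden: consumers $6, sellers $2.5.
Consumers take the larger share because demand is less price-elastic here (demand slope 2.5 vs supply slope 6).
The less price-elastic side of the market bears the larger share of a per-unit tax.

Consumers bear the larger share: $6 per prescription.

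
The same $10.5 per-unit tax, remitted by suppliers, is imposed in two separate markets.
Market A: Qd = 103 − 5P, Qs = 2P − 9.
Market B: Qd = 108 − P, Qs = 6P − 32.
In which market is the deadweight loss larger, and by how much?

Market A: pre-tax P* = $16, Q* = 23; post-tax Q = 8; deadweight loss = $78.75.
Market B: pre-tax P* = $20, Q* = 88; post-tax Q = 79; deadweight loss = $47.25.
Difference: $78.75 vs $47.25 → market A is larger by $31.5.

Market A, by $31.5.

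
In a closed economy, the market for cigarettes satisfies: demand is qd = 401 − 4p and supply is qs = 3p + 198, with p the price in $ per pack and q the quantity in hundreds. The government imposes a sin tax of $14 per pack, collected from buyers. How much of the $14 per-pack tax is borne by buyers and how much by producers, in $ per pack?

Buyers bear $6 per pack; producers bear $8 per pack.

Without the tax, 401 − 4p = 3p + 198 gives 7p = 203, so p* = $29 and q* = 285.
With the tax collected from buyers, demand (in seller-price terms) shifts: qd = 401 − 4(p + 14).
New equilibrium: buyers pay $35, producers receive $21, q = 261. (Wedge: pb − ps = 14.)
Burden on buyers: $6; on producers: $8. (They sum to $14.)
The less price-elastic side of the market bears the larger share of a per-unit tax.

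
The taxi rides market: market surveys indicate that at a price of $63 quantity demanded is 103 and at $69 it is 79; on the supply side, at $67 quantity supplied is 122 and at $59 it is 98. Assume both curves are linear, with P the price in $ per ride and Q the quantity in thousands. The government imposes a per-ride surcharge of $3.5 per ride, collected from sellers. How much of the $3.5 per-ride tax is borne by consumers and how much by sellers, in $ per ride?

Demand slope: (79 − 103)/(69 − 63) = -4, so Qd = 355 − 4P.
Supply slope: (98 − 122)/(59 − 67) = 3, so Qs = 3P − 79.
Without the tax, 355 − 4P = 3P − 79 gives 7P = 434, so P* = $62 and Q* = 107.
With the tax collected from sellers, supply shifts: Qs = 3(P − 3.5) − 79.
Solving gives Q = 101 with consumers paying $63.5 and sellers receiving $60 (the $3.5 wedge).
Burden on consumers: $1.5; on sellers: $2. (They sum to $3.5.)

Consumers bear $1.5 per ride; sellers bear $2 per ride.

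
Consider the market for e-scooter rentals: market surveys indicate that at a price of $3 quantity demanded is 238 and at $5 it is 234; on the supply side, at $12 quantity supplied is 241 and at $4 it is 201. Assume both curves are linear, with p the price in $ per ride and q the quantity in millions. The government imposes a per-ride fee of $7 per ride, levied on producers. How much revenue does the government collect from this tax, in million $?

Demand slope: (234 − 238)/(5 − 3) = -2, so qd = 244 − 2p.
Supply slope: (201 − 241)/(4 − 12) = 5, so qs = 5p + 181.
Without the tax, 244 − 2p = 5p + 181 gives 7p = 63, so p* = $9 and q* = 226.
With the tax collected from producers, supply shifts: qs = 5(p − 7) + 181.
New equilibrium: buyers pay $14, producers receive $7, q = 216. (Wedge: pb − ps = 7.)
Revenue = t · Q = 7 · 216 = $1512.

Tax revenue = $1512 million.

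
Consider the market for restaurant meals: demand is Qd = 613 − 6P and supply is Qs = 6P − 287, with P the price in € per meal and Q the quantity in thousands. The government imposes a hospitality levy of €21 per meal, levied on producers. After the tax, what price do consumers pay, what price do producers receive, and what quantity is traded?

Without the tax, 613 − 6P = 6P − 287 gives 12P = 900, so P* = €75 and Q* = 163.
With the tax collected from producers, supply shifts: Qs = 6(P − 21) − 287.
Solving gives Q = 100 with consumers paying €85.5 and producers receiving €64.5 (the €21 wedge).

Consumers pay €85.5; producers receive €64.5; quantity = 100.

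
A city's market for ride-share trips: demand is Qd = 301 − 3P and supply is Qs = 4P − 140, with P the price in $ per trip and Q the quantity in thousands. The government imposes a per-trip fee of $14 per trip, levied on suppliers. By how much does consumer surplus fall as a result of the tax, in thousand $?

Without the tax, 301 − 3P = 4P − 140 gives 7P = 441, so P* = $63 and Q* = 112.
With the tax collected from suppliers, supply shifts: Qs = 4(P − 14) − 140.
New equilibrium: buyers pay $71, suppliers receive $57, Q = 88. (Wedge: Pb − Ps = 14.)
ΔCS is the trapezoid between Q = 88 and Q = 112 of height $8: ½ · (112 + 88) · 8 = $800.

Consumer surplus falls by $800 thousand.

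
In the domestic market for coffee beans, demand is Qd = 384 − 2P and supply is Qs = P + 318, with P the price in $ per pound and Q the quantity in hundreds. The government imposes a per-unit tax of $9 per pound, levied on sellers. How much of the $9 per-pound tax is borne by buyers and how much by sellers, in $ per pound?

Buyers bear $3 per pound; sellers bear $6 per pound.

Before the tax: set 384 − 2P = P + 318 → P* = $22, Q* = 340.
With the tax collected from sellers, supply shifts: Qs = (P − 9) + 318.
New equilibrium: buyers pay $25, sellers receive $16, Q = 334. (Wedge: Pb − Ps = 9.)
Burden on buyers: $3; on sellers: $6. (They sum to $9.)
The less price-elastic side of the market bears the larger share of a per-unit tax.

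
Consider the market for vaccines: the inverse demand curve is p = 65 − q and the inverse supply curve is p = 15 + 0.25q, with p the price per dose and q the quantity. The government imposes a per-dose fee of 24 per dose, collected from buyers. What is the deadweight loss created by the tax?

Rewrite in direct form: qd = 65 − p and qs = 4p − 60.
Before the tax: set 65 − p = 4p − 60 → p* = 25, q* = 40.
With the tax collected from buyers, demand (in seller-price terms) shifts: qd = 65 − (p + 24).
New equilibrium: buyers pay 44.2, producers receive 20.2, q = 20.8. (Wedge: pb − ps = 24.)
Quantity falls by |ΔQ| = |40 − 20.8| = 19.2.
DWL = ½ · t · |ΔQ| = ½ · 24 · 19.2 = 230.4.

Deadweight loss = 230.4.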